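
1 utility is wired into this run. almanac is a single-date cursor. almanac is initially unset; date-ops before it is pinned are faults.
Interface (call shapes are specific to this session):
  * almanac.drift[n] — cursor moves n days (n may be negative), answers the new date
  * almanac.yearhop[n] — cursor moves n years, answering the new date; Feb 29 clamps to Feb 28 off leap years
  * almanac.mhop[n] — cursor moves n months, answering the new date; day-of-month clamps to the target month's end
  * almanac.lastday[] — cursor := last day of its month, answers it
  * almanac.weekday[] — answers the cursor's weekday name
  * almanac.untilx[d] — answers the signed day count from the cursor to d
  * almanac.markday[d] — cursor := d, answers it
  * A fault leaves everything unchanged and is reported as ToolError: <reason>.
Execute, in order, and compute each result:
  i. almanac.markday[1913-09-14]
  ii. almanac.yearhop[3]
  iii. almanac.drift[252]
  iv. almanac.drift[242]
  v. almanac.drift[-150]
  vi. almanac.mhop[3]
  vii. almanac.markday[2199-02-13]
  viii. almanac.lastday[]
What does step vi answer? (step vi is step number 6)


I run almanac.markday using d=1913-09-14, yielding 1913-09-14.
I run almanac.yearhop using n=3, and see 1916-09-14.
I try almanac.drift using n=252, → 1917-05-24.
I try almanac.drift using n=242, which returns 1918-01-21.
I use almanac.drift using n=-150, yielding 1917-08-24.
I invoke almanac.mhop using n=3, — result: 1917-11-24.
I call almanac.markday using d=2199-02-13, and observe 2199-02-13.
I try almanac.lastday(), and observe 2199-02-28.

Answer: 1917-11-24


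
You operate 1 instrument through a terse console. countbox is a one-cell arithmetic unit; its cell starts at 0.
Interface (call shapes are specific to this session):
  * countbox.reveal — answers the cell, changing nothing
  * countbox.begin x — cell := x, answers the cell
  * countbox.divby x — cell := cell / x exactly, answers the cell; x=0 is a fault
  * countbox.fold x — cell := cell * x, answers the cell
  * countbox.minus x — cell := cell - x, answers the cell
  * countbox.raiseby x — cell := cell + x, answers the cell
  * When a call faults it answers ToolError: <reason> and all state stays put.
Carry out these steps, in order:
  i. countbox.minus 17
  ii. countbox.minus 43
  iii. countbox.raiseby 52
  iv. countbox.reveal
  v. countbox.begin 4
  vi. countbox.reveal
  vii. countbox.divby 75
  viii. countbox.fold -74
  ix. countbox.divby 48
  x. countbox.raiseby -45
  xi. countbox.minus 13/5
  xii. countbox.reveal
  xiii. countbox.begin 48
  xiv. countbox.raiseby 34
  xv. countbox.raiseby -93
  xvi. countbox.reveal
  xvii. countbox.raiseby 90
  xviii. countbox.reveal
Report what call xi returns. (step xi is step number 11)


Answer: -21457/450

Derivation:
Invoking countbox.minus with x: 17, giving -17.
I use countbox.minus with x: 43, and get -60.
Then countbox.raiseby with x: 52, and see -8.
Next I call countbox.reveal, — result: -8.
I call countbox.begin with x: 4, → 4.
Calling countbox.reveal, and observe 4.
Next I call countbox.divby with x: 75: 4/75.
I call countbox.fold with x: -74, — result: -296/75.
Using countbox.divby with x: 48: -37/450.
I call countbox.raiseby with x: -45, and get -20287/450.
I run countbox.minus with x: 13/5: -21457/450.
Calling countbox.reveal, which returns -21457/450.
Now I run countbox.begin with x: 48, and see 48.
Next I call countbox.raiseby with x: 34, and observe 82.
I run countbox.raiseby with x: -93, giving -11.
I try countbox.reveal, which returns -11.
Invoking countbox.raiseby with x: 90: 79.
I invoke countbox.reveal(), and get 79.


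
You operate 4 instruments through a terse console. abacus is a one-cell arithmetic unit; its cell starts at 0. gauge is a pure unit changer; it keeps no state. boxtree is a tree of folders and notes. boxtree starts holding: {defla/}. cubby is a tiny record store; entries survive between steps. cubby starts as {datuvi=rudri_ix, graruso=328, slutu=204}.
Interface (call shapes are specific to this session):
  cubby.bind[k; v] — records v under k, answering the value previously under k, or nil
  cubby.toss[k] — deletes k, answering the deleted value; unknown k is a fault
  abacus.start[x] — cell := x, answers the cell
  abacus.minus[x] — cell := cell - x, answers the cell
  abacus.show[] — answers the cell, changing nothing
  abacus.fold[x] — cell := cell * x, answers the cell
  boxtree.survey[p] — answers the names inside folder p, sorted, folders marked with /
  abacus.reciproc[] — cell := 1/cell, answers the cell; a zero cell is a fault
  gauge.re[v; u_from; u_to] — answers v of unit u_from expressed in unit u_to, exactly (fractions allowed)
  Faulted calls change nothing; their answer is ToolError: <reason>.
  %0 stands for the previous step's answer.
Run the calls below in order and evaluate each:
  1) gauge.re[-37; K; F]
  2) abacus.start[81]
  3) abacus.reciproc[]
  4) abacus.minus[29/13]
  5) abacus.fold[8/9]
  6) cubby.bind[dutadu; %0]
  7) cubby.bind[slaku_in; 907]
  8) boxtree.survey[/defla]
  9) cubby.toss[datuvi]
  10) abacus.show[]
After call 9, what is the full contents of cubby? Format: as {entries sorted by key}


Answer: {dutadu=-18688/9477, graruso=328, slaku_in=907, slutu=204}

Derivation:
CALL re[v→-37; u_from→K; u_to→F]
RET  -52627/100
CALL start[x→81]
RET  81
CALL reciproc[]
RET  1/81
CALL minus[x→29/13]
RET  -2336/1053
CALL fold[x→8/9]
RET  -18688/9477
CALL bind[k→dutadu; v→%0]
RET  nil
CALL bind[k→slaku_in; v→907]
RET  nil
CALL survey[p→/defla]
RET  []
CALL toss[k→datuvi]
RET  rudri_ix
CALL show[]
RET  -18688/9477


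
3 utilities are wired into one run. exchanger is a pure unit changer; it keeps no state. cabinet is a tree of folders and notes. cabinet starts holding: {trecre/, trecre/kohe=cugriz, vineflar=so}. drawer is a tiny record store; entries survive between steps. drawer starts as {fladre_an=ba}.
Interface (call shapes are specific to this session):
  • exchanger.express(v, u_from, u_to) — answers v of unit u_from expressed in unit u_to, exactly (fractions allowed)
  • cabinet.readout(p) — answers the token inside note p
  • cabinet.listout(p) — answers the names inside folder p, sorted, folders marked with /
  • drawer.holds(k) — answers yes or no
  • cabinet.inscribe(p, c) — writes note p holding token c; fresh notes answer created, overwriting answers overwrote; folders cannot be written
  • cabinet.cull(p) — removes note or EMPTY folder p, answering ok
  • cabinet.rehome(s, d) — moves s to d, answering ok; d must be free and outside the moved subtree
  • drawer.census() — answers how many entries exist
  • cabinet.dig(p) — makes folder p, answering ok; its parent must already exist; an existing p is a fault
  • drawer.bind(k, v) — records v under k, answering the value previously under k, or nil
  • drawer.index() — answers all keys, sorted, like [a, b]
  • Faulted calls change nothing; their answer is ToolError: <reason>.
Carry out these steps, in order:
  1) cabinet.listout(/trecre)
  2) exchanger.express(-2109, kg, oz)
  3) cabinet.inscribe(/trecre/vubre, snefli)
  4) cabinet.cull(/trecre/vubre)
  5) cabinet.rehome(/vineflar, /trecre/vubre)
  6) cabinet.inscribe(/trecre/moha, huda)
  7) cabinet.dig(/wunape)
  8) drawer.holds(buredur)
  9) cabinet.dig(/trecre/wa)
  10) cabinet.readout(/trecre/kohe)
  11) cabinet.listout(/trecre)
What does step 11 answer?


Calling cabinet.listout(p→/trecre), giving [kohe].
Now I run exchanger.express(v→-2109, u_from→kg, u_to→oz), and see -3374400000000/45359237.
Invoking cabinet.inscribe(p→/trecre/vubre, c→snefli): created.
I call cabinet.cull(p→/trecre/vubre), and observe ok.
Invoking cabinet.rehome(s→/vineflar, d→/trecre/vubre), which returns ok.
Then cabinet.inscribe(p→/trecre/moha, c→huda), yielding created.
I invoke cabinet.dig(p→/wunape), and get ok.
I try drawer.holds(k→buredur), and get no.
Then cabinet.dig(p→/trecre/wa), which returns ok.
Next I call cabinet.readout(p→/trecre/kohe), → cugriz.
I call cabinet.listout(p→/trecre), — result: [kohe, moha, vubre, wa/].

Answer: [kohe, moha, vubre, wa/]


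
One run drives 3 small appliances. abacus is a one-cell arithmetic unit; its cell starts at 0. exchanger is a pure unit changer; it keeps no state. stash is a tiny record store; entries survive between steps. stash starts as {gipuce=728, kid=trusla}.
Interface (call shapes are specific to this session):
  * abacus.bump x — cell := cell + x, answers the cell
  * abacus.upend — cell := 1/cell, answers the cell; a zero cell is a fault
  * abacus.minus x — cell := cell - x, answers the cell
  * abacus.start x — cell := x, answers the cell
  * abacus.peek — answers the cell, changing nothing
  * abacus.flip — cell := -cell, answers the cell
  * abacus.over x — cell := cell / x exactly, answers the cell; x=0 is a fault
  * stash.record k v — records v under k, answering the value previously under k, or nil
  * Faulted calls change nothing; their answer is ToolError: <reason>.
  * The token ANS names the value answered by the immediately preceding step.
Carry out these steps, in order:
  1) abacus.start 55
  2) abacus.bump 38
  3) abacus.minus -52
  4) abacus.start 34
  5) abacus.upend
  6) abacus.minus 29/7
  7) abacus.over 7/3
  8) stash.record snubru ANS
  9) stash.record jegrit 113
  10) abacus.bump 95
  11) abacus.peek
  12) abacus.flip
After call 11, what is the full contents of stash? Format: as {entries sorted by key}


·→ start(55)
·← 55
·→ bump(38)
·← 93
·→ minus(-52)
·← 145
·→ start(34)
·← 34
·→ upend()
·← 1/34
·→ minus(29/7)
·← -979/238
·→ over(7/3)
·← -2937/1666
·→ record(snubru, ANS)
·← nil
·→ record(jegrit, 113)
·← nil
·→ bump(95)
·← 155333/1666
·→ peek()
·← 155333/1666
·→ flip()
·← -155333/1666

Answer: {gipuce=728, jegrit=113, kid=trusla, snubru=-2937/1666}


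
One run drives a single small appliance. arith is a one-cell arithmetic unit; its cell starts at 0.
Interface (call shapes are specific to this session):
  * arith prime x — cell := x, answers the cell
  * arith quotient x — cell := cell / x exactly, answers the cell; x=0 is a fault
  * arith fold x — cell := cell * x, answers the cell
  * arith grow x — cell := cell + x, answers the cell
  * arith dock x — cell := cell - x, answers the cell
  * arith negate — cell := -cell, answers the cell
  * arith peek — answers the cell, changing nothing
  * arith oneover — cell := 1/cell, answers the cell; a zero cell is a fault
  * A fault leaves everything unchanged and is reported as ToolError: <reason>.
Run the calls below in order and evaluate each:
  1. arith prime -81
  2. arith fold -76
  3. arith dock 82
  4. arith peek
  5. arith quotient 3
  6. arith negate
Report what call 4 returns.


>> arith prime(x: -81)
<< -81
>> arith fold(x: -76)
<< 6156
>> arith dock(x: 82)
<< 6074
>> arith peek()
<< 6074
>> arith quotient(x: 3)
<< 6074/3
>> arith negate()
<< -6074/3

Answer: 6074


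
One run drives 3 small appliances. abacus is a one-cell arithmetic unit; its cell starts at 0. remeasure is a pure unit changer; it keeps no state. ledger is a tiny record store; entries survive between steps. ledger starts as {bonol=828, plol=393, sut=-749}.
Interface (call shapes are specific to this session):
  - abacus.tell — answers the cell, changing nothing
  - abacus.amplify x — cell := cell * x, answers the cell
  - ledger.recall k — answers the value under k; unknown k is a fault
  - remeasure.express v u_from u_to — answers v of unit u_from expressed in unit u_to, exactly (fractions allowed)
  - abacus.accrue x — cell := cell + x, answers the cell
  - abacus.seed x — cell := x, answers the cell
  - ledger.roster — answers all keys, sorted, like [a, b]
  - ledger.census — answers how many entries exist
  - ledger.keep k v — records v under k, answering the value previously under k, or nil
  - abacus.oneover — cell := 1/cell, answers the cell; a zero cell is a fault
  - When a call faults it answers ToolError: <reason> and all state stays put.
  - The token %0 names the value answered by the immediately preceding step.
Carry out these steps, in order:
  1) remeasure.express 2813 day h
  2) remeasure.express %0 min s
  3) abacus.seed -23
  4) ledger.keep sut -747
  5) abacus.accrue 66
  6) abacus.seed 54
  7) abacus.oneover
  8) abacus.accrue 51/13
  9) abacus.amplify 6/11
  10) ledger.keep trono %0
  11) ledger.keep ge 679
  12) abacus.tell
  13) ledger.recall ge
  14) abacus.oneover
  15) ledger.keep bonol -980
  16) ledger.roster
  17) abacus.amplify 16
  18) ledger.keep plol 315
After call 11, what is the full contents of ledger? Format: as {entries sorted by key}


Answer: {bonol=828, ge=679, plol=393, sut=-747, trono=2767/1287}

Derivation:
I invoke remeasure.express passing v→2813, u_from→day, u_to→h, → 67512.
Calling remeasure.express passing v→%0, u_from→min, u_to→s, which returns 4050720.
Then abacus.seed passing x→-23, → -23.
I try ledger.keep passing k→sut, v→-747, — result: -749.
Next I call abacus.accrue passing x→66, yielding 43.
Now I run abacus.seed passing x→54, and get 54.
Calling abacus.oneover(), giving 1/54.
I call abacus.accrue passing x→51/13, — result: 2767/702.
I use abacus.amplify passing x→6/11, yielding 2767/1287.
Now I run ledger.keep passing k→trono, v→%0, yielding nil.
I call ledger.keep passing k→ge, v→679, which returns nil.
I invoke abacus.tell, and observe 2767/1287.
Invoking ledger.recall passing k→ge: 679.
Calling abacus.oneover, which returns 1287/2767.
Then ledger.keep passing k→bonol, v→-980, — result: 828.
I invoke ledger.roster(): [bonol, ge, plol, sut, trono].
I try abacus.amplify passing x→16, which returns 20592/2767.
Now I run ledger.keep passing k→plol, v→315, — result: 393.


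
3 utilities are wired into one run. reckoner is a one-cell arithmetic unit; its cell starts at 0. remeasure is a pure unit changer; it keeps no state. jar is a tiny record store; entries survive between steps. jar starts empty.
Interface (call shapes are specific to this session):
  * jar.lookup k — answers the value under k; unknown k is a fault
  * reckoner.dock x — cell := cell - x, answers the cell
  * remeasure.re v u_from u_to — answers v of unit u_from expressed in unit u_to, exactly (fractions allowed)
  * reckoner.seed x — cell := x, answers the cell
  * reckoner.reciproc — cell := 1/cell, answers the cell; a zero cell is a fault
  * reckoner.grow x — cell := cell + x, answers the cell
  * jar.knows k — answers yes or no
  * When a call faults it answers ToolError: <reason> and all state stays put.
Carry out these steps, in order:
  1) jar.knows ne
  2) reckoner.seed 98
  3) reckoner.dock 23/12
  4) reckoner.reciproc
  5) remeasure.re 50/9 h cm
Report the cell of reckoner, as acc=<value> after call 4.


Answer: acc=12/1153

Derivation:
·→ knows(k=ne)
·← no
·→ seed(x=98)
·← 98
·→ dock(x=23/12)
·← 1153/12
·→ reciproc()
·← 12/1153
·→ re(v=50/9, u_from=h, u_to=cm)
·← ToolError: incompatible units


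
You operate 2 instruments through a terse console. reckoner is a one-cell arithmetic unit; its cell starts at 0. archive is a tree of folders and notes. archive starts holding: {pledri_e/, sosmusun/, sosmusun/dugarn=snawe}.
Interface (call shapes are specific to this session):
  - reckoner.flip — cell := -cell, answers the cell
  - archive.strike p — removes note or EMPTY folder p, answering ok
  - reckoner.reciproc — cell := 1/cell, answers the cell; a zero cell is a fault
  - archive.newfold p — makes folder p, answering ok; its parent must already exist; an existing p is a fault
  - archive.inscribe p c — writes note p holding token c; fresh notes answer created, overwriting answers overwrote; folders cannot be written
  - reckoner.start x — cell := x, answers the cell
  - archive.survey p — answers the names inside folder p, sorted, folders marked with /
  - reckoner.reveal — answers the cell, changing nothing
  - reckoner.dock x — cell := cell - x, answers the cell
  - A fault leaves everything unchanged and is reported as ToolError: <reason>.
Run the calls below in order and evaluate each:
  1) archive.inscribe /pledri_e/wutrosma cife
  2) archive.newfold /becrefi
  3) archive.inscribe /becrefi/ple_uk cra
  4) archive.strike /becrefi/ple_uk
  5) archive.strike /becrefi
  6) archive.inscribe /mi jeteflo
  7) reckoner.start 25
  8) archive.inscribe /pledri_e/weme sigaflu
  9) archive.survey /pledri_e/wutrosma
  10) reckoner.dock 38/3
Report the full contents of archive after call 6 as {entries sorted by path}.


Answer: {mi=jeteflo, pledri_e/, pledri_e/wutrosma=cife, sosmusun/, sosmusun/dugarn=snawe}

Derivation:
Next I call archive.inscribe on p='/pledri_e/wutrosma', c='cife', → created.
Then archive.newfold on p='/becrefi', giving ok.
I call archive.inscribe on p='/becrefi/ple_uk', c='cra', and see created.
I try archive.strike on p='/becrefi/ple_uk', and get ok.
I run archive.strike on p='/becrefi', → ok.
I try archive.inscribe on p='/mi', c='jeteflo', giving created.
Now I run reckoner.start on x='25', which returns 25.
Now I run archive.inscribe on p='/pledri_e/weme', c='sigaflu': created.
I invoke archive.survey on p='/pledri_e/wutrosma': ToolError: not a directory.
Using reckoner.dock on x='38/3', which returns 37/3.


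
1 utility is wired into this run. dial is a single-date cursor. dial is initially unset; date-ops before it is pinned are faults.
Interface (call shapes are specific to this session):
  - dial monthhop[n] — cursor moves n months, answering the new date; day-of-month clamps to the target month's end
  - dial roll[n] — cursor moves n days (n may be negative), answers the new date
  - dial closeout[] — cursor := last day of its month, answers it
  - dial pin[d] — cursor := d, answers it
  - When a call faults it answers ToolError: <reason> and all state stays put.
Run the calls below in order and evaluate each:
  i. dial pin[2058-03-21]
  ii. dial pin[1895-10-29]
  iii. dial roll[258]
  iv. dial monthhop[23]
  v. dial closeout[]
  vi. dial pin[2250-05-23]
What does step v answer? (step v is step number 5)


Now I run dial pin passing 2058-03-21, and see 2058-03-21.
I call dial pin passing 1895-10-29, and observe 1895-10-29.
I try dial roll passing 258, → 1896-07-13.
Then dial monthhop passing 23, and see 1898-06-13.
I run dial closeout, — result: 1898-06-30.
I run dial pin passing 2250-05-23, giving 2250-05-23.

Answer: 1898-06-30


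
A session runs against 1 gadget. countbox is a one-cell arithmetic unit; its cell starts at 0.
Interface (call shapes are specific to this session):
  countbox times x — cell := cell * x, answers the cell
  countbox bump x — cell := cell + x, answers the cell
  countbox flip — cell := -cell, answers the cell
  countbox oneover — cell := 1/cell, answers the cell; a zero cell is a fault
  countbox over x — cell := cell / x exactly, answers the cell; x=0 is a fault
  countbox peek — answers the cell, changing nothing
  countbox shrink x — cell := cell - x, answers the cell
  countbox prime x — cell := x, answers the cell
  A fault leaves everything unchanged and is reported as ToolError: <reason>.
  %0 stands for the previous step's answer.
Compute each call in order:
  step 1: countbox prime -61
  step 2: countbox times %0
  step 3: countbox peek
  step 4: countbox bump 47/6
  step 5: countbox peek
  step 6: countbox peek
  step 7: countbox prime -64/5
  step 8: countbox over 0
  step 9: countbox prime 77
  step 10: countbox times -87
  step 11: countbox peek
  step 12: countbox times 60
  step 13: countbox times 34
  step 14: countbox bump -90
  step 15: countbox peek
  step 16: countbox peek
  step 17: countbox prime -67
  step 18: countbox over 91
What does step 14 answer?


[in] countbox prime x: -61
= -61
[in] countbox times x: %0
= 3721
[in] countbox peek
= 3721
[in] countbox bump x: 47/6
= 22373/6
[in] countbox peek
= 22373/6
[in] countbox peek
= 22373/6
[in] countbox prime x: -64/5
= -64/5
[in] countbox over x: 0
= ToolError: division by zero
[in] countbox prime x: 77
= 77
[in] countbox times x: -87
= -6699
[in] countbox peek
= -6699
[in] countbox times x: 60
= -401940
[in] countbox times x: 34
= -13665960
[in] countbox bump x: -90
= -13666050
[in] countbox peek
= -13666050
[in] countbox peek
= -13666050
[in] countbox prime x: -67
= -67
[in] countbox over x: 91
= -67/91

Answer: -13666050


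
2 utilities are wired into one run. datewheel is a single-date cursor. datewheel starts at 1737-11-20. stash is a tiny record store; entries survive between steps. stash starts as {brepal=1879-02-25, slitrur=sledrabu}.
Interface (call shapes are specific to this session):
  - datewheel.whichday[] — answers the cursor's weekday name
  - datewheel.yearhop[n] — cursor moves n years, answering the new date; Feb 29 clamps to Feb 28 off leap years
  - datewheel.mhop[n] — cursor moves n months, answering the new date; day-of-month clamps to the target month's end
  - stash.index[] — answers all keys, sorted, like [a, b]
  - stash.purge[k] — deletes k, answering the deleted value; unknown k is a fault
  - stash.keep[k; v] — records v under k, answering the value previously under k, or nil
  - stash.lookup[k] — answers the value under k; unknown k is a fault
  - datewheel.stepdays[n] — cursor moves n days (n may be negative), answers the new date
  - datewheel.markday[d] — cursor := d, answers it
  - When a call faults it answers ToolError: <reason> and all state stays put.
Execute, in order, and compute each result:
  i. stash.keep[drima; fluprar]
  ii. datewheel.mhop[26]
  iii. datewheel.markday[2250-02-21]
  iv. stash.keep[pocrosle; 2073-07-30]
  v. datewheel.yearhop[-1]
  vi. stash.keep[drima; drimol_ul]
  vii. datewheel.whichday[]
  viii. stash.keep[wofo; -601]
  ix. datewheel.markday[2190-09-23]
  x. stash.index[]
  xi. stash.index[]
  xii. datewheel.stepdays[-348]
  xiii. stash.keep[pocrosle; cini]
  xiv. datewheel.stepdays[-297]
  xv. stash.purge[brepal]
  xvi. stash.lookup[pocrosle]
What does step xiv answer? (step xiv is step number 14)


CALL keep[k: drima; v: fluprar]
RET  nil
CALL mhop[n: 26]
RET  1740-01-20
CALL markday[d: 2250-02-21]
RET  2250-02-21
CALL keep[k: pocrosle; v: 2073-07-30]
RET  nil
CALL yearhop[n: -1]
RET  2249-02-21
CALL keep[k: drima; v: drimol_ul]
RET  fluprar
CALL whichday[]
RET  Wednesday
CALL keep[k: wofo; v: -601]
RET  nil
CALL markday[d: 2190-09-23]
RET  2190-09-23
CALL index[]
RET  [brepal, drima, pocrosle, slitrur, wofo]
CALL index[]
RET  [brepal, drima, pocrosle, slitrur, wofo]
CALL stepdays[n: -348]
RET  2189-10-10
CALL keep[k: pocrosle; v: cini]
RET  2073-07-30
CALL stepdays[n: -297]
RET  2188-12-17
CALL purge[k: brepal]
RET  1879-02-25
CALL lookup[k: pocrosle]
RET  cini

Answer: 2188-12-17


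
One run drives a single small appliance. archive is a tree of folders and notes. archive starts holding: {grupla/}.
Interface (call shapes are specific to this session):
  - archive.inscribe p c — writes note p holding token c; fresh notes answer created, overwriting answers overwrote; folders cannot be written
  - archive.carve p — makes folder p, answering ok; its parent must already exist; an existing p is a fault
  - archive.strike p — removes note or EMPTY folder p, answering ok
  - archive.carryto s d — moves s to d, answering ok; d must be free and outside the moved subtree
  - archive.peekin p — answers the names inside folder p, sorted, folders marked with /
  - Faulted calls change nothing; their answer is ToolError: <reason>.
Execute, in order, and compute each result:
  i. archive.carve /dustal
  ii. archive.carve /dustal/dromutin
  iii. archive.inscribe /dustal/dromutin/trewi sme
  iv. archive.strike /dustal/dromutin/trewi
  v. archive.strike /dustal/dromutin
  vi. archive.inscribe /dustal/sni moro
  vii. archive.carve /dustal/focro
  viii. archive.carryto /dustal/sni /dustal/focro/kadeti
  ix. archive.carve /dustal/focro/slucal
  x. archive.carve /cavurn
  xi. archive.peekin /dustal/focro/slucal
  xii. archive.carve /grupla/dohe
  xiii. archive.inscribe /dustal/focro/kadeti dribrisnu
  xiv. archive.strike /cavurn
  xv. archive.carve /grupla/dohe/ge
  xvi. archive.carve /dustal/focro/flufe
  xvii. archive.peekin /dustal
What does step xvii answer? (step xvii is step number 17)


$ carve p='/dustal'
[out] ok
$ carve p='/dustal/dromutin'
[out] ok
$ inscribe p='/dustal/dromutin/trewi' c='sme'
[out] created
$ strike p='/dustal/dromutin/trewi'
[out] ok
$ strike p='/dustal/dromutin'
[out] ok
$ inscribe p='/dustal/sni' c='moro'
[out] created
$ carve p='/dustal/focro'
[out] ok
$ carryto s='/dustal/sni' d='/dustal/focro/kadeti'
[out] ok
$ carve p='/dustal/focro/slucal'
[out] ok
$ carve p='/cavurn'
[out] ok
$ peekin p='/dustal/focro/slucal'
[out] []
$ carve p='/grupla/dohe'
[out] ok
$ inscribe p='/dustal/focro/kadeti' c='dribrisnu'
[out] overwrote
$ strike p='/cavurn'
[out] ok
$ carve p='/grupla/dohe/ge'
[out] ok
$ carve p='/dustal/focro/flufe'
[out] ok
$ peekin p='/dustal'
[out] [focro/]

Answer: [focro/]


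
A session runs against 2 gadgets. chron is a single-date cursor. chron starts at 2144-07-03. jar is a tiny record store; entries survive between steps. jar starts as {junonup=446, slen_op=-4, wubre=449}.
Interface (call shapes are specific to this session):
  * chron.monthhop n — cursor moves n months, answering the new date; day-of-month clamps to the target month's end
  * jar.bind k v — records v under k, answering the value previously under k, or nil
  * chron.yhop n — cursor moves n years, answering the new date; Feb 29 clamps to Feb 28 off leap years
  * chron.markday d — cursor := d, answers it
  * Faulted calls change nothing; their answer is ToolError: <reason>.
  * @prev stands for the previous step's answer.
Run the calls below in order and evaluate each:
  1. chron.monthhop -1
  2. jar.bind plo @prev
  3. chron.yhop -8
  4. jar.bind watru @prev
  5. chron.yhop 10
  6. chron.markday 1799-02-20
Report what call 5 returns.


Act: chron.monthhop[n=-1]
Obs: 2144-06-03
Act: jar.bind[k=plo; v=@prev]
Obs: nil
Act: chron.yhop[n=-8]
Obs: 2136-06-03
Act: jar.bind[k=watru; v=@prev]
Obs: nil
Act: chron.yhop[n=10]
Obs: 2146-06-03
Act: chron.markday[d=1799-02-20]
Obs: 1799-02-20

Answer: 2146-06-03


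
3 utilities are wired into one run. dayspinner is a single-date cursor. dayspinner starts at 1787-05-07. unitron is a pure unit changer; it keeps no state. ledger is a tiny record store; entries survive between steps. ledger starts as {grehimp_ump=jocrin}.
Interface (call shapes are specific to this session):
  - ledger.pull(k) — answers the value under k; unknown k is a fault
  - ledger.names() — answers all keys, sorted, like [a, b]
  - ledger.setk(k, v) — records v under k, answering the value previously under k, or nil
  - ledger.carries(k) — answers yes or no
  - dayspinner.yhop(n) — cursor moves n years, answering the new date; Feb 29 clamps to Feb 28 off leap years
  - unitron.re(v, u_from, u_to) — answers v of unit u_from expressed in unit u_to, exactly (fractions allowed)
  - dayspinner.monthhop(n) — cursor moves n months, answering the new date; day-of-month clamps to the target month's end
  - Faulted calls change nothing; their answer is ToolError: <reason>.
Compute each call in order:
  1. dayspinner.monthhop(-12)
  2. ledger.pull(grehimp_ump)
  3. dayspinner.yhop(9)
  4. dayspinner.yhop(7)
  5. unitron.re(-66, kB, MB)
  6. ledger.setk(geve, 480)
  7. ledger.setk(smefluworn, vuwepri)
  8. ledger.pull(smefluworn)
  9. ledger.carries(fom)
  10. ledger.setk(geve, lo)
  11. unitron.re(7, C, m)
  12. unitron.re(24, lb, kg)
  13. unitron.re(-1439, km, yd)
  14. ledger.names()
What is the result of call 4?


CALL monthhop[-12]
RET  1786-05-07
CALL pull[grehimp_ump]
RET  jocrin
CALL yhop[9]
RET  1795-05-07
CALL yhop[7]
RET  1802-05-07
CALL re[-66; kB; MB]
RET  -33/500
CALL setk[geve; 480]
RET  nil
CALL setk[smefluworn; vuwepri]
RET  nil
CALL pull[smefluworn]
RET  vuwepri
CALL carries[fom]
RET  no
CALL setk[geve; lo]
RET  480
CALL re[7; C; m]
RET  ToolError: incompatible units
CALL re[24; lb; kg]
RET  136077711/12500000
CALL re[-1439; km; yd]
RET  -1798750000/1143
CALL names[]
RET  [geve, grehimp_ump, smefluworn]

Answer: 1802-05-07


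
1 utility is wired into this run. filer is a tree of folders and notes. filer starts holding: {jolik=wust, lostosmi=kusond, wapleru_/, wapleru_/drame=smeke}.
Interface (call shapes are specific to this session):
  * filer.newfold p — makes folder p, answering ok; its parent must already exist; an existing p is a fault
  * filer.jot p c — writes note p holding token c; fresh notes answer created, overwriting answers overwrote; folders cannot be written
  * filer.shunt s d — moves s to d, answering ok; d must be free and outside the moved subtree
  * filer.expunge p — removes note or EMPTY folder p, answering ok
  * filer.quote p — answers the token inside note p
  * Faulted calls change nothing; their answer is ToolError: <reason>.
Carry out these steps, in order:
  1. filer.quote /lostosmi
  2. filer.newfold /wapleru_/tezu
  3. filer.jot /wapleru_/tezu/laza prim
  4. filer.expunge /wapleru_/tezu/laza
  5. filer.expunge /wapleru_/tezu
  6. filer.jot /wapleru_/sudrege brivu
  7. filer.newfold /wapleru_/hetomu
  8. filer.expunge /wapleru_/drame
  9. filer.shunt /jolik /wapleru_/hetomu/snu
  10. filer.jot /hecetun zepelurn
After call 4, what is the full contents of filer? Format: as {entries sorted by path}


Answer: {jolik=wust, lostosmi=kusond, wapleru_/, wapleru_/drame=smeke, wapleru_/tezu/}

Derivation:
> filer.quote p→/lostosmi
= kusond
> filer.newfold p→/wapleru_/tezu
= ok
> filer.jot p→/wapleru_/tezu/laza c→prim
= created
> filer.expunge p→/wapleru_/tezu/laza
= ok
> filer.expunge p→/wapleru_/tezu
= ok
> filer.jot p→/wapleru_/sudrege c→brivu
= created
> filer.newfold p→/wapleru_/hetomu
= ok
> filer.expunge p→/wapleru_/drame
= ok
> filer.shunt s→/jolik d→/wapleru_/hetomu/snu
= ok
> filer.jot p→/hecetun c→zepelurn
= created


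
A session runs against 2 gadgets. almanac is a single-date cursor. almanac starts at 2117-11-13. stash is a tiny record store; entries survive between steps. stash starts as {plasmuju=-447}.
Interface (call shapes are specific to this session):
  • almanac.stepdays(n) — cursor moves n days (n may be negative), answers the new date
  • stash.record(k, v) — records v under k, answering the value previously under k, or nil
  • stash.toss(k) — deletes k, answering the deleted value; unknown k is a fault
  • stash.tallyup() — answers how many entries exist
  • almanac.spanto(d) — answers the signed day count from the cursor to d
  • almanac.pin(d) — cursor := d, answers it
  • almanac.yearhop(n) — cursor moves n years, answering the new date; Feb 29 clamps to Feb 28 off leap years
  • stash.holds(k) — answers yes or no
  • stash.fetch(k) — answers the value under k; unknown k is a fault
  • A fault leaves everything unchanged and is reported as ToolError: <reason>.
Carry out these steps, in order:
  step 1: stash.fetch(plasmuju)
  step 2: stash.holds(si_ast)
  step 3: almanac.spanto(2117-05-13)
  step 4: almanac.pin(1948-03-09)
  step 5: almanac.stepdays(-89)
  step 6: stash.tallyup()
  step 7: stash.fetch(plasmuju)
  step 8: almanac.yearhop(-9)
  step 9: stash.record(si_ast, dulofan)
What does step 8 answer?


Answer: 1938-12-11

Derivation:
>> stash.fetch(k=plasmuju)
<< -447
>> stash.holds(k=si_ast)
<< no
>> almanac.spanto(d=2117-05-13)
<< -184
>> almanac.pin(d=1948-03-09)
<< 1948-03-09
>> almanac.stepdays(n=-89)
<< 1947-12-11
>> stash.tallyup()
<< 1
>> stash.fetch(k=plasmuju)
<< -447
>> almanac.yearhop(n=-9)
<< 1938-12-11
>> stash.record(k=si_ast, v=dulofan)
<< nil


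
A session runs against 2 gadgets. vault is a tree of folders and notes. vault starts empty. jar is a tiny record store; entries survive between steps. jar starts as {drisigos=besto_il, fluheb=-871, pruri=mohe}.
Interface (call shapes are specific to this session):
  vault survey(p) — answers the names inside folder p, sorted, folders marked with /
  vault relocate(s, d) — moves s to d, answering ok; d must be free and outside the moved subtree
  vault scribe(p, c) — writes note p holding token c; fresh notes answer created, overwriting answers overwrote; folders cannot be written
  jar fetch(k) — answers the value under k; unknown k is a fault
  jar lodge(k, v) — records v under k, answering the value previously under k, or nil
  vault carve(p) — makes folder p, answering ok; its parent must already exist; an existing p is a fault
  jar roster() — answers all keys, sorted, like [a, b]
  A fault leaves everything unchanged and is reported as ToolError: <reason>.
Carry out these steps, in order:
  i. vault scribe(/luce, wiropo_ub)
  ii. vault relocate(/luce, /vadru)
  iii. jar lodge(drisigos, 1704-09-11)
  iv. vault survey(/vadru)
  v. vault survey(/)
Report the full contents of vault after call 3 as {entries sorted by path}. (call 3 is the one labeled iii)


-> vault scribe(p→/luce, c→wiropo_ub)
<- created
-> vault relocate(s→/luce, d→/vadru)
<- ok
-> jar lodge(k→drisigos, v→1704-09-11)
<- besto_il
-> vault survey(p→/vadru)
<- ToolError: not a directory
-> vault survey(p→/)
<- [vadru]

Answer: {vadru=wiropo_ub}


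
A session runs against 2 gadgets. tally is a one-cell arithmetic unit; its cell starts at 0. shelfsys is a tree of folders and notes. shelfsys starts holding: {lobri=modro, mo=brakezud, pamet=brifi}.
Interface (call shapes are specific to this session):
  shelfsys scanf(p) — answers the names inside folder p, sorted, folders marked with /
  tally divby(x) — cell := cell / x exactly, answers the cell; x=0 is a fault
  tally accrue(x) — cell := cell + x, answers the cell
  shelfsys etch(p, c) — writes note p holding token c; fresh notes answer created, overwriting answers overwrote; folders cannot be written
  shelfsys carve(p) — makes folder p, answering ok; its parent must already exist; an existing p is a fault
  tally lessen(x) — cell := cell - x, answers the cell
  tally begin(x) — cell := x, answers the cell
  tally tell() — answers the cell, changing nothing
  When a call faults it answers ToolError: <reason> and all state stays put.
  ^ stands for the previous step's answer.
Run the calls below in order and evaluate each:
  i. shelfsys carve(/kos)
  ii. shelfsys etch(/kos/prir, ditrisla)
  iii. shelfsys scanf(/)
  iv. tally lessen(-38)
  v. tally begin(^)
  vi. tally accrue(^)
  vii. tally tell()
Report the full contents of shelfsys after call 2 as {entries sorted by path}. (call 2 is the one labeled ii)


Answer: {kos/, kos/prir=ditrisla, lobri=modro, mo=brakezud, pamet=brifi}

Derivation:
[in] shelfsys carve /kos
= ok
[in] shelfsys etch /kos/prir ditrisla
= created
[in] shelfsys scanf /
= [kos/, lobri, mo, pamet]
[in] tally lessen -38
= 38
[in] tally begin ^
= 38
[in] tally accrue ^
= 76
[in] tally tell
= 76


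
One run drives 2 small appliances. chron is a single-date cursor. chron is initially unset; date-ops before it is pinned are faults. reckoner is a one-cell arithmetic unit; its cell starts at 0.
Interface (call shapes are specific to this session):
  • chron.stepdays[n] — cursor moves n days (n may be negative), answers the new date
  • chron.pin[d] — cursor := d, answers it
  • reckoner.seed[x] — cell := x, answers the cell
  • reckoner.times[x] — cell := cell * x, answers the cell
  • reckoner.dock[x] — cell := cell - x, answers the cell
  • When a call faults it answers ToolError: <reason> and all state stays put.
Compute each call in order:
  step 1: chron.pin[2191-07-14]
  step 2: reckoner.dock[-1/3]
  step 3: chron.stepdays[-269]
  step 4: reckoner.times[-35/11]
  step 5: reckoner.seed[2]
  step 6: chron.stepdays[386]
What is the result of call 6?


Answer: 2191-11-08

Derivation:
Invoking chron.pin passing 2191-07-14, and observe 2191-07-14.
Then reckoner.dock passing -1/3: 1/3.
Then chron.stepdays passing -269, and observe 2190-10-18.
I invoke reckoner.times passing -35/11: -35/33.
Then reckoner.seed passing 2, giving 2.
Then chron.stepdays passing 386, yielding 2191-11-08.


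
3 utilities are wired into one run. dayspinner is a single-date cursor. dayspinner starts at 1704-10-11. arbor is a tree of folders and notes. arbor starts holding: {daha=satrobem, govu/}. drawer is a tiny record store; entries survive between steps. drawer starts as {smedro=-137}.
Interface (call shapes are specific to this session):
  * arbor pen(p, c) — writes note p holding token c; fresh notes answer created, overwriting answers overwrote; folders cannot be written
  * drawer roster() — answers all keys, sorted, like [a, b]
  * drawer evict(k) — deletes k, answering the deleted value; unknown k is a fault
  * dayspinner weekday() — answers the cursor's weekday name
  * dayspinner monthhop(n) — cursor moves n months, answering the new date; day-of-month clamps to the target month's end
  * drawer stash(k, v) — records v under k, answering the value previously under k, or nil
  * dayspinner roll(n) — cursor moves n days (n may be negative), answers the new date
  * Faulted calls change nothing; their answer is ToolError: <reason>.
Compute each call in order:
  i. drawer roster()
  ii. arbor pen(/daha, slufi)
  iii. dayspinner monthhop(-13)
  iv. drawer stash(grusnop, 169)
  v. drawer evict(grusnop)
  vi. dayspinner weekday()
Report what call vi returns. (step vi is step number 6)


Answer: Tuesday

Derivation:
>> drawer roster()
<< [smedro]
>> arbor pen(/daha, slufi)
<< overwrote
>> dayspinner monthhop(-13)
<< 1703-09-11
>> drawer stash(grusnop, 169)
<< nil
>> drawer evict(grusnop)
<< 169
>> dayspinner weekday()
<< Tuesday


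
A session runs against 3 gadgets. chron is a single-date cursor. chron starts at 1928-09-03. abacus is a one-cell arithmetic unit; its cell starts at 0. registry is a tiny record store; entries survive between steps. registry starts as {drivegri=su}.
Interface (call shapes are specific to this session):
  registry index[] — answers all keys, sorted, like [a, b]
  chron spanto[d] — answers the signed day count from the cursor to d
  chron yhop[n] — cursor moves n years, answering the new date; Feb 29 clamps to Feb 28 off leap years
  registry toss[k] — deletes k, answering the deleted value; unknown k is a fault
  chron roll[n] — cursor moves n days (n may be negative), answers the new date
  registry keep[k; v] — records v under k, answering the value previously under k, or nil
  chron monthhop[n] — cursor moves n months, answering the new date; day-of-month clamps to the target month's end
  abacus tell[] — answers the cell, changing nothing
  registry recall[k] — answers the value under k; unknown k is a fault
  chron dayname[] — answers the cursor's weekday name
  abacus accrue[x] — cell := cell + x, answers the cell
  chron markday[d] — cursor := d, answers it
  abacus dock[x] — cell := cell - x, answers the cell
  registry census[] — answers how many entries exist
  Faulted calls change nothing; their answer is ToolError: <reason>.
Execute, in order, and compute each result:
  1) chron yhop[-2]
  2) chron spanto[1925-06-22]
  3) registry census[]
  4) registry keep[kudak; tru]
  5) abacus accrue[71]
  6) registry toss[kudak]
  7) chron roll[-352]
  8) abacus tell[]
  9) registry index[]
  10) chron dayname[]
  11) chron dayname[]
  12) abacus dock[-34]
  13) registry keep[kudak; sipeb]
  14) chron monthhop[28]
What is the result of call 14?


Act: chron yhop[n→-2]
Obs: 1926-09-03
Act: chron spanto[d→1925-06-22]
Obs: -438
Act: registry census[]
Obs: 1
Act: registry keep[k→kudak; v→tru]
Obs: nil
Act: abacus accrue[x→71]
Obs: 71
Act: registry toss[k→kudak]
Obs: tru
Act: chron roll[n→-352]
Obs: 1925-09-16
Act: abacus tell[]
Obs: 71
Act: registry index[]
Obs: [drivegri]
Act: chron dayname[]
Obs: Wednesday
Act: chron dayname[]
Obs: Wednesday
Act: abacus dock[x→-34]
Obs: 105
Act: registry keep[k→kudak; v→sipeb]
Obs: nil
Act: chron monthhop[n→28]
Obs: 1928-01-16

Answer: 1928-01-16


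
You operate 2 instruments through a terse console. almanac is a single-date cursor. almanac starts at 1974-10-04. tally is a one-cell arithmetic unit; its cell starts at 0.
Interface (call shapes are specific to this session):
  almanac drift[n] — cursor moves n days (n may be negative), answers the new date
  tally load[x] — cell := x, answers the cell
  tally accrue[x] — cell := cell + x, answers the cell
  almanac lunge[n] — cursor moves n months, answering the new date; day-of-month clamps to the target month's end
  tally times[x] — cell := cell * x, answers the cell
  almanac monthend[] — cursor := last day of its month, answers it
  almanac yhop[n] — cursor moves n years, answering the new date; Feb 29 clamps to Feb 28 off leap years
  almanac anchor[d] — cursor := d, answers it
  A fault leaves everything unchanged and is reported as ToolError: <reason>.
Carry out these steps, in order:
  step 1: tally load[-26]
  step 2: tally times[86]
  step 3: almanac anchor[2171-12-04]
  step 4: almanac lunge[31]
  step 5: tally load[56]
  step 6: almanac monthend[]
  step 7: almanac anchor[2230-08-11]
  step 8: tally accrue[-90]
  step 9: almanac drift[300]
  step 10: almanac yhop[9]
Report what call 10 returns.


==> tally load(x→-26)
<== -26
==> tally times(x→86)
<== -2236
==> almanac anchor(d→2171-12-04)
<== 2171-12-04
==> almanac lunge(n→31)
<== 2174-07-04
==> tally load(x→56)
<== 56
==> almanac monthend()
<== 2174-07-31
==> almanac anchor(d→2230-08-11)
<== 2230-08-11
==> tally accrue(x→-90)
<== -34
==> almanac drift(n→300)
<== 2231-06-07
==> almanac yhop(n→9)
<== 2240-06-07

Answer: 2240-06-07
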